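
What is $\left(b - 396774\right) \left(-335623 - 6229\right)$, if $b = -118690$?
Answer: $176212399328$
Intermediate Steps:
$\left(b - 396774\right) \left(-335623 - 6229\right) = \left(-118690 - 396774\right) \left(-335623 - 6229\right) = \left(-515464\right) \left(-341852\right) = 176212399328$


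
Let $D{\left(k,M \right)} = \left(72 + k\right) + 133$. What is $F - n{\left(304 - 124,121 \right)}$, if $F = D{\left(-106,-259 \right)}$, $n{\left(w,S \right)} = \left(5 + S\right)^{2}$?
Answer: $-15777$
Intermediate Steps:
$D{\left(k,M \right)} = 205 + k$
$F = 99$ ($F = 205 - 106 = 99$)
$F - n{\left(304 - 124,121 \right)} = 99 - \left(5 + 121\right)^{2} = 99 - 126^{2} = 99 - 15876 = -15777$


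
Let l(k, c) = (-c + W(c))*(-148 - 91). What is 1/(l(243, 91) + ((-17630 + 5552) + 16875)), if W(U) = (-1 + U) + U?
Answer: -1/16713 ≈ -5.9834e-5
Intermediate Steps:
W(U) = -1 + 2*U
l(k, c) = 239 - 239*c (l(k, c) = (-c + (-1 + 2*c))*(-148 - 91) = (-1 + c)*(-239) = 239 - 239*c)
1/(l(243, 91) + ((-17630 + 5552) + 16875)) = 1/((239 - 239*91) + ((-17630 + 5552) + 16875)) = 1/((239 - 21749) + (-12078 + 16875)) = 1/(-21510 + 4797) = 1/(-16713) = -1/16713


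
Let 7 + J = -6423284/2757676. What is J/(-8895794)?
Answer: 3215877/3066464701843 ≈ 1.0487e-6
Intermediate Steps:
J = -6431754/689419 (J = -7 - 6423284/2757676 = -7 - 6423284*1/2757676 = -7 - 1605821/689419 = -6431754/689419 ≈ -9.3292)
J/(-8895794) = -6431754/689419/(-8895794) = -6431754/689419*(-1/8895794) = 3215877/3066464701843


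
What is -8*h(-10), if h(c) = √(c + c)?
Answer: -16*I*√5 ≈ -35.777*I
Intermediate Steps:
h(c) = √2*√c (h(c) = √(2*c) = √2*√c)
-8*h(-10) = -8*√2*√(-10) = -8*√2*I*√10 = -16*I*√5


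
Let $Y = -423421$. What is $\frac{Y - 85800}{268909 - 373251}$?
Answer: $\frac{509221}{104342} \approx 4.8803$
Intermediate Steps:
$\frac{Y - 85800}{268909 - 373251} = \frac{-423421 - 85800}{268909 - 373251} = - \frac{509221}{-104342} = \left(-509221\right) \left(- \frac{1}{104342}\right) = \frac{509221}{104342}$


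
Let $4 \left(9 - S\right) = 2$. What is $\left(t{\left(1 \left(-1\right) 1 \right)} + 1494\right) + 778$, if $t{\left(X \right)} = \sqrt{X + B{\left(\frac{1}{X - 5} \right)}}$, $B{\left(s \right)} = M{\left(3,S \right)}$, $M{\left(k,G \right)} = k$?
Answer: $2272 + \sqrt{2} \approx 2273.4$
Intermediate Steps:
$S = \frac{17}{2}$ ($S = 9 - \frac{1}{2} = \frac{17}{2} \approx 8.5$)
$B{\left(s \right)} = 3$
$t{\left(X \right)} = \sqrt{3 + X}$ ($t{\left(X \right)} = \sqrt{X + 3} = \sqrt{3 + X}$)
$\left(t{\left(1 \left(-1\right) 1 \right)} + 1494\right) + 778 = \left(\sqrt{3 + 1 \left(-1\right) 1} + 1494\right) + 778 = \left(\sqrt{3 - 1} + 1494\right) + 778 = \left(\sqrt{2} + 1494\right) + 778 = \left(1494 + \sqrt{2}\right) + 778 = 2272 + \sqrt{2}$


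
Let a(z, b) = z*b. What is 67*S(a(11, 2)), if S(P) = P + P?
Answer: 2948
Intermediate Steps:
a(z, b) = b*z
S(P) = 2*P
67*S(a(11, 2)) = 67*(2*(2*11)) = 67*(2*22) = 67*44 = 2948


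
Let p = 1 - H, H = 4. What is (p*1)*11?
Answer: -33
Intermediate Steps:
p = -3 (p = 1 - 1*4 = 1 - 4 = -3)
(p*1)*11 = -3*1*11 = -3*11 = -33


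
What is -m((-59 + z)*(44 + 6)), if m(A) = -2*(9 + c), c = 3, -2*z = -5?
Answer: 24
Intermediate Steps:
z = 5/2 (z = -1/2*(-5) = 5/2 ≈ 2.5000)
m(A) = -24 (m(A) = -2*(9 + 3) = -2*12 = -24)
-m((-59 + z)*(44 + 6)) = -1*(-24) = 24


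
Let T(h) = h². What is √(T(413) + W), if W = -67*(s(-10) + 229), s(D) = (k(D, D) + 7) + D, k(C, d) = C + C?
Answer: √156767 ≈ 395.94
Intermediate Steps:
k(C, d) = 2*C
s(D) = 7 + 3*D (s(D) = (2*D + 7) + D = (7 + 2*D) + D = 7 + 3*D)
W = -13802 (W = -67*((7 + 3*(-10)) + 229) = -67*((7 - 30) + 229) = -67*(-23 + 229) = -67*206 = -13802)
√(T(413) + W) = √(413² - 13802) = √(170569 - 13802) = √156767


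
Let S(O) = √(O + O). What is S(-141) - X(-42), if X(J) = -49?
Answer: 49 + I*√282 ≈ 49.0 + 16.793*I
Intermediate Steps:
S(O) = √2*√O (S(O) = √(2*O) = √2*√O)
S(-141) - X(-42) = √2*√(-141) - 1*(-49) = √2*(I*√141) + 49 = I*√282 + 49 = 49 + I*√282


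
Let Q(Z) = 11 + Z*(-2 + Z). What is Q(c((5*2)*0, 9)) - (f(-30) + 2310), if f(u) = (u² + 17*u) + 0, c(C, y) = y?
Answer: -2626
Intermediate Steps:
f(u) = u² + 17*u
Q(c((5*2)*0, 9)) - (f(-30) + 2310) = (11 + 9² - 2*9) - (-30*(17 - 30) + 2310) = (11 + 81 - 18) - (-30*(-13) + 2310) = 74 - (390 + 2310) = 74 - 1*2700 = 74 - 2700 = -2626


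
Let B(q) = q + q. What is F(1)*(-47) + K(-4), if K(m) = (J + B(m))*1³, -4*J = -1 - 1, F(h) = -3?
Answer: 267/2 ≈ 133.50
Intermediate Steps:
B(q) = 2*q
J = ½ (J = -(-1 - 1)/4 = -¼*(-2) = ½ ≈ 0.50000)
K(m) = ½ + 2*m (K(m) = (½ + 2*m)*1³ = (½ + 2*m)*1 = ½ + 2*m)
F(1)*(-47) + K(-4) = -3*(-47) + (½ + 2*(-4)) = 141 + (½ - 8) = 141 - 15/2 = 267/2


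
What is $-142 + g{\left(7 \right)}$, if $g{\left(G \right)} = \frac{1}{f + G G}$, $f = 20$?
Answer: $- \frac{9797}{69} \approx -141.99$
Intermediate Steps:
$g{\left(G \right)} = \frac{1}{20 + G^{2}}$ ($g{\left(G \right)} = \frac{1}{20 + G G} = \frac{1}{20 + G^{2}}$)
$-142 + g{\left(7 \right)} = -142 + \frac{1}{20 + 7^{2}} = -142 + \frac{1}{20 + 49} = -142 + \frac{1}{69} = - \frac{9797}{69}$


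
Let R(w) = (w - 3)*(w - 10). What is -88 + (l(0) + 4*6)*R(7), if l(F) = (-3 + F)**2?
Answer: -484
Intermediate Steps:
R(w) = (-10 + w)*(-3 + w) (R(w) = (-3 + w)*(-10 + w) = (-10 + w)*(-3 + w))
-88 + (l(0) + 4*6)*R(7) = -88 + ((-3 + 0)**2 + 4*6)*(30 + 7**2 - 13*7) = -88 + ((-3)**2 + 24)*(30 + 49 - 91) = -88 + (9 + 24)*(-12) = -88 + 33*(-12) = -88 - 396 = -484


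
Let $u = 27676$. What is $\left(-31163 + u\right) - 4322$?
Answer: $-7809$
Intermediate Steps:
$\left(-31163 + u\right) - 4322 = \left(-31163 + 27676\right) - 4322 = -3487 - 4322 = -7809$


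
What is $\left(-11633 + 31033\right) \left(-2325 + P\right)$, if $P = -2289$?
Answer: $-89511600$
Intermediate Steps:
$\left(-11633 + 31033\right) \left(-2325 + P\right) = \left(-11633 + 31033\right) \left(-2325 - 2289\right) = 19400 \left(-4614\right) = -89511600$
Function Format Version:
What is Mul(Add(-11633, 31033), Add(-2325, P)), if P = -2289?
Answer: -89511600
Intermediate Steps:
Mul(Add(-11633, 31033), Add(-2325, P)) = Mul(Add(-11633, 31033), Add(-2325, -2289)) = Mul(19400, -4614) = -89511600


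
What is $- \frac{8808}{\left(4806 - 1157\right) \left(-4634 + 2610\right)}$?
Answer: $\frac{1101}{923197} \approx 0.0011926$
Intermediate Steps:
$- \frac{8808}{\left(4806 - 1157\right) \left(-4634 + 2610\right)} = - \frac{8808}{3649 \left(-2024\right)} = - \frac{8808}{-7385576} = \left(-8808\right) \left(- \frac{1}{7385576}\right) = \frac{1101}{923197}$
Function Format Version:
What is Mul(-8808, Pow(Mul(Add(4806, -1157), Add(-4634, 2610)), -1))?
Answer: Rational(1101, 923197) ≈ 0.0011926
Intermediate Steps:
Mul(-8808, Pow(Mul(Add(4806, -1157), Add(-4634, 2610)), -1)) = Mul(-8808, Pow(Mul(3649, -2024), -1)) = Mul(-8808, Pow(-7385576, -1)) = Mul(-8808, Rational(-1, 7385576)) = Rational(1101, 923197)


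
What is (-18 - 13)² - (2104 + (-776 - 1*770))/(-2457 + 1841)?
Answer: 296267/308 ≈ 961.91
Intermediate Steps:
(-18 - 13)² - (2104 + (-776 - 1*770))/(-2457 + 1841) = (-31)² - (2104 + (-776 - 770))/(-616) = 961 - (2104 - 1546)*(-1)/616 = 961 - 558*(-1)/616 = 961 - 1*(-279/308) = 961 + 279/308 = 296267/308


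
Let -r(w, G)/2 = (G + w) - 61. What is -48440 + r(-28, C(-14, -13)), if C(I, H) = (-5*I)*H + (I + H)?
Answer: -46388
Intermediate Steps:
C(I, H) = H + I - 5*H*I (C(I, H) = -5*H*I + (H + I) = H + I - 5*H*I)
r(w, G) = 122 - 2*G - 2*w (r(w, G) = -2*((G + w) - 61) = -2*(-61 + G + w) = 122 - 2*G - 2*w)
-48440 + r(-28, C(-14, -13)) = -48440 + (122 - 2*(-13 - 14 - 5*(-13)*(-14)) - 2*(-28)) = -48440 + (122 - 2*(-13 - 14 - 910) + 56) = -48440 + (122 - 2*(-937) + 56) = -48440 + (122 + 1874 + 56) = -48440 + 2052 = -46388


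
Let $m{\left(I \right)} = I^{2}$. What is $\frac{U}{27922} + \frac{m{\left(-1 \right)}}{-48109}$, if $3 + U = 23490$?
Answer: $\frac{1129908161}{1343299498} \approx 0.84114$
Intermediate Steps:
$U = 23487$ ($U = -3 + 23490 = 23487$)
$\frac{U}{27922} + \frac{m{\left(-1 \right)}}{-48109} = \frac{23487}{27922} + \frac{\left(-1\right)^{2}}{-48109} = 23487 \cdot \frac{1}{27922} + 1 \left(- \frac{1}{48109}\right) = \frac{23487}{27922} - \frac{1}{48109} = \frac{1129908161}{1343299498}$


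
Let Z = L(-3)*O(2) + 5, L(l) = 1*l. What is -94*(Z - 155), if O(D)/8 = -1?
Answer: 11844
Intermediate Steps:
O(D) = -8 (O(D) = 8*(-1) = -8)
L(l) = l
Z = 29 (Z = -3*(-8) + 5 = 24 + 5 = 29)
-94*(Z - 155) = -94*(29 - 155) = -94*(-126) = 11844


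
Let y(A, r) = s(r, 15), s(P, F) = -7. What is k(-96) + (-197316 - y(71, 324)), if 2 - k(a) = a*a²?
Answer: 687429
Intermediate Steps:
y(A, r) = -7
k(a) = 2 - a³ (k(a) = 2 - a*a² = 2 - a³)
k(-96) + (-197316 - y(71, 324)) = (2 - 1*(-96)³) + (-197316 - 1*(-7)) = (2 - 1*(-884736)) + (-197316 + 7) = (2 + 884736) - 197309 = 884738 - 197309 = 687429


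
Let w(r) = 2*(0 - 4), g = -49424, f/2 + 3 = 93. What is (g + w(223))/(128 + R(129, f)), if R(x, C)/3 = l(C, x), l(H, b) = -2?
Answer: -24716/61 ≈ -405.18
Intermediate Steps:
f = 180 (f = -6 + 2*93 = -6 + 186 = 180)
R(x, C) = -6 (R(x, C) = 3*(-2) = -6)
w(r) = -8 (w(r) = 2*(-4) = -8)
(g + w(223))/(128 + R(129, f)) = (-49424 - 8)/(128 - 6) = -49432/122 = -49432*1/122 = -24716/61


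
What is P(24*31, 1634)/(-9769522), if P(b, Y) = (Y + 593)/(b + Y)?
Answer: -2227/23231923316 ≈ -9.5859e-8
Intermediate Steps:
P(b, Y) = (593 + Y)/(Y + b)
P(24*31, 1634)/(-9769522) = ((593 + 1634)/(1634 + 24*31))/(-9769522) = (2227/(1634 + 744))*(-1/9769522) = (2227/2378)*(-1/9769522) = -2227/23231923316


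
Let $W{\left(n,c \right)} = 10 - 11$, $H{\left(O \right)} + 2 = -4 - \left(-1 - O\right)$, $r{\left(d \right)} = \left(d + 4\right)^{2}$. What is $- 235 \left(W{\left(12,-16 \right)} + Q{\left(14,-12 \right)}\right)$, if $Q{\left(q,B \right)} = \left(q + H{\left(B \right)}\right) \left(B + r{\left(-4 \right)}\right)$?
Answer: $-8225$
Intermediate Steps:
$r{\left(d \right)} = \left(4 + d\right)^{2}$
$H{\left(O \right)} = -5 + O$ ($H{\left(O \right)} = -2 - \left(3 - O\right) = -2 + \left(-4 + \left(1 + O\right)\right) = -2 + \left(-3 + O\right) = -5 + O$)
$W{\left(n,c \right)} = -1$
$Q{\left(q,B \right)} = B \left(-5 + B + q\right)$ ($Q{\left(q,B \right)} = \left(q + \left(-5 + B\right)\right) \left(B + \left(4 - 4\right)^{2}\right) = \left(-5 + B + q\right) \left(B + 0^{2}\right) = \left(-5 + B + q\right) \left(B + 0\right) = \left(-5 + B + q\right) B = B \left(-5 + B + q\right)$)
$- 235 \left(W{\left(12,-16 \right)} + Q{\left(14,-12 \right)}\right) = - 235 \left(-1 - 12 \left(-5 - 12 + 14\right)\right) = - 235 \left(-1 - -36\right) = - 235 \left(-1 + 36\right) = \left(-235\right) 35 = -8225$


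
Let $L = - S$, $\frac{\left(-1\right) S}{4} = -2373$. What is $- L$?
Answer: $9492$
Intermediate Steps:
$S = 9492$ ($S = \left(-4\right) \left(-2373\right) = 9492$)
$L = -9492$ ($L = \left(-1\right) 9492 = -9492$)
$- L = \left(-1\right) \left(-9492\right) = 9492$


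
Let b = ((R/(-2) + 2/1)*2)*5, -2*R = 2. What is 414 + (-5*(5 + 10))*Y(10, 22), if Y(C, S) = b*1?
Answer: -1461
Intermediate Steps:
R = -1 (R = -1/2*2 = -1)
b = 25 (b = ((-1/(-2) + 2/1)*2)*5 = ((-1*(-1/2) + 2*1)*2)*5 = ((1/2 + 2)*2)*5 = ((5/2)*2)*5 = 5*5 = 25)
Y(C, S) = 25 (Y(C, S) = 25*1 = 25)
414 + (-5*(5 + 10))*Y(10, 22) = 414 - 5*(5 + 10)*25 = 414 - 5*15*25 = 414 - 75*25 = 414 - 1875 = -1461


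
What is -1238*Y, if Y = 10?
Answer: -12380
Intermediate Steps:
-1238*Y = -1238*10 = -1*12380 = -12380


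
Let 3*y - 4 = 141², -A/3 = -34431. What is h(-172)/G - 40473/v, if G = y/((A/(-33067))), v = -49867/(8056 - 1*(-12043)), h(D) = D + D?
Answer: 12439304482302999/762544471855 ≈ 16313.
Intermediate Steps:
A = 103293 (A = -3*(-34431) = 103293)
h(D) = 2*D
v = -49867/20099 (v = -49867/(8056 + 12043) = -49867/20099 ≈ -2.4811)
y = 19885/3 (y = 4/3 + (⅓)*141² = 4/3 + (⅓)*19881 = 4/3 + 6627 = 19885/3 ≈ 6628.3)
G = -657537295/309879 (G = 19885/(3*((103293/(-33067)))) = 19885/(3*((103293*(-1/33067)))) = 19885/(3*(-103293/33067)) = (19885/3)*(-33067/103293) = -657537295/309879 ≈ -2121.9)
h(-172)/G - 40473/v = (2*(-172))/(-657537295/309879) - 40473/(-49867/20099) = -344*(-309879/657537295) - 40473*(-20099/49867) = 2479032/15291565 + 813466827/49867 = 12439304482302999/762544471855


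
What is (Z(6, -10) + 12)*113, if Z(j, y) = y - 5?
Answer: -339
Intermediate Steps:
Z(j, y) = -5 + y
(Z(6, -10) + 12)*113 = ((-5 - 10) + 12)*113 = (-15 + 12)*113 = -3*113 = -339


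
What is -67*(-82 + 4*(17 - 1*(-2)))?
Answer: 402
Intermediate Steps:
-67*(-82 + 4*(17 - 1*(-2))) = -67*(-82 + 4*(17 + 2)) = -67*(-82 + 4*19) = -67*(-82 + 76) = -67*(-6) = 402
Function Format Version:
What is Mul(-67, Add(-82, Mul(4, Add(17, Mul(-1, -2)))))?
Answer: 402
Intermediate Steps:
Mul(-67, Add(-82, Mul(4, Add(17, Mul(-1, -2))))) = Mul(-67, Add(-82, Mul(4, Add(17, 2)))) = Mul(-67, Add(-82, Mul(4, 19))) = Mul(-67, Add(-82, 76)) = Mul(-67, -6) = 402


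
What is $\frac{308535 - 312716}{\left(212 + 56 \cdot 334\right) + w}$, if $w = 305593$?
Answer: $- \frac{4181}{324509} \approx -0.012884$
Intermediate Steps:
$\frac{308535 - 312716}{\left(212 + 56 \cdot 334\right) + w} = \frac{308535 - 312716}{\left(212 + 56 \cdot 334\right) + 305593} = - \frac{4181}{\left(212 + 18704\right) + 305593} = - \frac{4181}{18916 + 305593} = - \frac{4181}{324509}$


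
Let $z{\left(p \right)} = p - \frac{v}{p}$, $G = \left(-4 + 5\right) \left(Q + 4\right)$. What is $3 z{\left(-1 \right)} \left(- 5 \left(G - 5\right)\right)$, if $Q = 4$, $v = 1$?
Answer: $0$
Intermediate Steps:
$G = 8$ ($G = \left(-4 + 5\right) \left(4 + 4\right) = 1 \cdot 8 = 8$)
$z{\left(p \right)} = p - \frac{1}{p}$ ($z{\left(p \right)} = p - 1 \frac{1}{p} = p - \frac{1}{p}$)
$3 z{\left(-1 \right)} \left(- 5 \left(G - 5\right)\right) = 3 \left(-1 - \frac{1}{-1}\right) \left(- 5 \left(8 - 5\right)\right) = 3 \left(-1 - -1\right) \left(\left(-5\right) 3\right) = 3 \left(-1 + 1\right) \left(-15\right) = 3 \cdot 0 \left(-15\right) = 0 \left(-15\right) = 0$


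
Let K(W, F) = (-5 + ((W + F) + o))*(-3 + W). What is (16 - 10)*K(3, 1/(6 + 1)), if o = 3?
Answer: 0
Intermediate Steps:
K(W, F) = (-3 + W)*(-2 + F + W) (K(W, F) = (-5 + ((W + F) + 3))*(-3 + W) = (-5 + ((F + W) + 3))*(-3 + W) = (-5 + (3 + F + W))*(-3 + W) = (-2 + F + W)*(-3 + W) = (-3 + W)*(-2 + F + W))
(16 - 10)*K(3, 1/(6 + 1)) = (16 - 10)*(6 + 3² - 5*3 - 3/(6 + 1) + 3/(6 + 1)) = 6*(6 + 9 - 15 - 3/7 + 3/7) = 6*0 = 0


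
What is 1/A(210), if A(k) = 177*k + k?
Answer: 1/37380 ≈ 2.6752e-5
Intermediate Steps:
A(k) = 178*k
1/A(210) = 1/(178*210) = 1/37380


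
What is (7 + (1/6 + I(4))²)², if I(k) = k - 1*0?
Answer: 769129/1296 ≈ 593.46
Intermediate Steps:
I(k) = k (I(k) = k + 0 = k)
(7 + (1/6 + I(4))²)² = (7 + (1/6 + 4)²)² = (7 + (1*(⅙) + 4)²)² = (7 + (⅙ + 4)²)² = (7 + (25/6)²)² = (7 + 625/36)² = (877/36)² = 769129/1296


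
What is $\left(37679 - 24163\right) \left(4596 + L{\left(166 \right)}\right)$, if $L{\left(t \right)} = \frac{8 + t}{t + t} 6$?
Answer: $\frac{5159449164}{83} \approx 6.2162 \cdot 10^{7}$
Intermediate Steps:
$L{\left(t \right)} = \frac{3 \left(8 + t\right)}{t}$ ($L{\left(t \right)} = \frac{8 + t}{2 t} 6 = \frac{3 \left(8 + t\right)}{t}$)
$\left(37679 - 24163\right) \left(4596 + L{\left(166 \right)}\right) = \left(37679 - 24163\right) \left(4596 + \left(3 + \frac{24}{166}\right)\right) = 13516 \left(4596 + \left(3 + 24 \cdot \frac{1}{166}\right)\right) = 13516 \left(4596 + \left(3 + \frac{12}{83}\right)\right) = 13516 \left(4596 + \frac{261}{83}\right) = 13516 \cdot \frac{381729}{83} = \frac{5159449164}{83}$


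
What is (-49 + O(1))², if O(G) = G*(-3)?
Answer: 2704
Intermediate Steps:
O(G) = -3*G
(-49 + O(1))² = (-49 - 3*1)² = (-49 - 3)² = (-52)² = 2704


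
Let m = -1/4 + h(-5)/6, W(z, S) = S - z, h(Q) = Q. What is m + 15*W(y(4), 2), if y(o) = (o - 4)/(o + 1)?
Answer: 347/12 ≈ 28.917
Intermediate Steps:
y(o) = (-4 + o)/(1 + o)
m = -13/12 (m = -1/4 - 5/6 = -1*¼ - 5*⅙ = -¼ - ⅚ = -13/12 ≈ -1.0833)
m + 15*W(y(4), 2) = -13/12 + 15*(2 - (-4 + 4)/(1 + 4)) = -13/12 + 15*(2 - 0/5) = -13/12 + 15*(2 - 1*0) = -13/12 + 15*(2 + 0) = -13/12 + 15*2 = -13/12 + 30 = 347/12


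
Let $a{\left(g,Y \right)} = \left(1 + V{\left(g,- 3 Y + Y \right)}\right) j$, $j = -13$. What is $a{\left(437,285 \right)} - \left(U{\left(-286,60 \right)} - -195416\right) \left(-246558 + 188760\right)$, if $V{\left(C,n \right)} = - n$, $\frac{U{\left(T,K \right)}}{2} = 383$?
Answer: $11338919813$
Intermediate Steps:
$U{\left(T,K \right)} = 766$ ($U{\left(T,K \right)} = 2 \cdot 383 = 766$)
$a{\left(g,Y \right)} = -13 - 26 Y$ ($a{\left(g,Y \right)} = \left(1 - \left(- 3 Y + Y\right)\right) \left(-13\right) = \left(1 - - 2 Y\right) \left(-13\right) = \left(1 + 2 Y\right) \left(-13\right) = -13 - 26 Y$)
$a{\left(437,285 \right)} - \left(U{\left(-286,60 \right)} - -195416\right) \left(-246558 + 188760\right) = \left(-13 - 7410\right) - \left(766 - -195416\right) \left(-246558 + 188760\right) = \left(-13 - 7410\right) - \left(766 + 195416\right) \left(-57798\right) = -7423 - 196182 \left(-57798\right) = -7423 - -11338927236 = -7423 + 11338927236 = 11338919813$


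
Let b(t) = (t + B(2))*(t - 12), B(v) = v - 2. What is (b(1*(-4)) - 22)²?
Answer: 1764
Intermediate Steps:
B(v) = -2 + v
b(t) = t*(-12 + t) (b(t) = (t + (-2 + 2))*(t - 12) = (t + 0)*(-12 + t) = t*(-12 + t))
(b(1*(-4)) - 22)² = ((1*(-4))*(-12 + 1*(-4)) - 22)² = (-4*(-12 - 4) - 22)² = (-4*(-16) - 22)² = (64 - 22)² = 42² = 1764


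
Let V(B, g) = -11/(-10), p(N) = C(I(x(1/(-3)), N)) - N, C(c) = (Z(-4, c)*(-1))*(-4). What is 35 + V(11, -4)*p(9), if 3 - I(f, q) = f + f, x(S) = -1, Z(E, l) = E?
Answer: 15/2 ≈ 7.5000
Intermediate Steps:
I(f, q) = 3 - 2*f (I(f, q) = 3 - (f + f) = 3 - 2*f)
C(c) = -16 (C(c) = -4*(-1)*(-4) = 4*(-4) = -16)
p(N) = -16 - N
V(B, g) = 11/10 (V(B, g) = -11*(-⅒) = 11/10)
35 + V(11, -4)*p(9) = 35 + 11*(-16 - 1*9)/10 = 35 + 11*(-16 - 9)/10 = 35 + (11/10)*(-25) = 35 - 55/2 = 15/2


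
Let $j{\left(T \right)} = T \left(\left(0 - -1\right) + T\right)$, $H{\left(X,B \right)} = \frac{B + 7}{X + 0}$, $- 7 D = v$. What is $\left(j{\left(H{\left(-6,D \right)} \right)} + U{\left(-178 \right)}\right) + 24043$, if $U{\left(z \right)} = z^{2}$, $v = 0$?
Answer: $\frac{2006179}{36} \approx 55727.0$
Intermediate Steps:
$D = 0$ ($D = \left(- \frac{1}{7}\right) 0 = 0$)
$H{\left(X,B \right)} = \frac{7 + B}{X}$
$j{\left(T \right)} = T \left(1 + T\right)$ ($j{\left(T \right)} = T \left(\left(0 + 1\right) + T\right) = T \left(1 + T\right)$)
$\left(j{\left(H{\left(-6,D \right)} \right)} + U{\left(-178 \right)}\right) + 24043 = \left(\frac{7 + 0}{-6} \left(1 + \frac{7 + 0}{-6}\right) + \left(-178\right)^{2}\right) + 24043 = \left(\left(- \frac{1}{6}\right) 7 \left(1 - \frac{7}{6}\right) + 31684\right) + 24043 = \left(- \frac{7 \left(1 - \frac{7}{6}\right)}{6} + 31684\right) + 24043 = \left(\left(- \frac{7}{6}\right) \left(- \frac{1}{6}\right) + 31684\right) + 24043 = \left(\frac{7}{36} + 31684\right) + 24043 = \frac{1140631}{36} + 24043 = \frac{2006179}{36}$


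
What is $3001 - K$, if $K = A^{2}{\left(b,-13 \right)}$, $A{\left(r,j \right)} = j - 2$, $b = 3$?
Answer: $2776$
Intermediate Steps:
$A{\left(r,j \right)} = -2 + j$
$K = 225$ ($K = \left(-2 - 13\right)^{2} = \left(-15\right)^{2} = 225$)
$3001 - K = 3001 - 225 = 2776$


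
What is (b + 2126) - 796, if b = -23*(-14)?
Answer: 1652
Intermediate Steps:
b = 322
(b + 2126) - 796 = (322 + 2126) - 796 = 2448 - 796 = 1652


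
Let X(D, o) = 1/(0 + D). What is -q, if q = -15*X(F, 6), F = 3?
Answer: 5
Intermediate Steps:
X(D, o) = 1/D
q = -5 (q = -15/3 = -15*⅓ = -5)
-q = -1*(-5) = 5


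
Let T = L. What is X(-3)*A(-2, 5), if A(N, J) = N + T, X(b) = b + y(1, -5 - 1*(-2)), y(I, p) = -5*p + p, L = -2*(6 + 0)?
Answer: -126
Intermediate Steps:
L = -12 (L = -2*6 = -12)
y(I, p) = -4*p
T = -12
X(b) = 12 + b (X(b) = b - 4*(-5 - 1*(-2)) = b - 4*(-5 + 2) = b - 4*(-3) = b + 12 = 12 + b)
A(N, J) = -12 + N (A(N, J) = N - 12 = -12 + N)
X(-3)*A(-2, 5) = (12 - 3)*(-12 - 2) = 9*(-14) = -126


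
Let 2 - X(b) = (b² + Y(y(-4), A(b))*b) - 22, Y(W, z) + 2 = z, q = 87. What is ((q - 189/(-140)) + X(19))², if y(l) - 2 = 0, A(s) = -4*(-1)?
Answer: 32867289/400 ≈ 82168.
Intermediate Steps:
A(s) = 4
y(l) = 2 (y(l) = 2 + 0 = 2)
Y(W, z) = -2 + z
X(b) = 24 - b² - 2*b (X(b) = 2 - ((b² + (-2 + 4)*b) - 22) = 2 - ((b² + 2*b) - 22) = 2 - (-22 + b² + 2*b) = 2 + (22 - b² - 2*b) = 24 - b² - 2*b)
((q - 189/(-140)) + X(19))² = ((87 - 189/(-140)) + (24 - 1*19² - 2*19))² = ((87 - 189*(-1/140)) + (24 - 1*361 - 38))² = ((87 + 27/20) + (24 - 361 - 38))² = (1767/20 - 375)² = (-5733/20)² = 32867289/400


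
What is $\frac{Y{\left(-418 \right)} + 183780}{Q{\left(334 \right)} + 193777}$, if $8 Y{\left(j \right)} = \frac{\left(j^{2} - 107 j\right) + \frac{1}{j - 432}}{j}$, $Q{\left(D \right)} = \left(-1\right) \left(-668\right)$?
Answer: $\frac{522189739501}{552690468000} \approx 0.94481$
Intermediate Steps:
$Q{\left(D \right)} = 668$
$Y{\left(j \right)} = \frac{j^{2} + \frac{1}{-432 + j} - 107 j}{8 j}$ ($Y{\left(j \right)} = \frac{\left(\left(j^{2} - 107 j\right) + \frac{1}{j - 432}\right) \frac{1}{j}}{8} = \frac{\left(\left(j^{2} - 107 j\right) + \frac{1}{-432 + j}\right) \frac{1}{j}}{8} = \frac{\left(j^{2} + \frac{1}{-432 + j} - 107 j\right) \frac{1}{j}}{8} = \frac{\frac{1}{j} \left(j^{2} + \frac{1}{-432 + j} - 107 j\right)}{8} = \frac{j^{2} + \frac{1}{-432 + j} - 107 j}{8 j}$)
$\frac{Y{\left(-418 \right)} + 183780}{Q{\left(334 \right)} + 193777} = \frac{\frac{1 + \left(-418\right)^{3} - 539 \left(-418\right)^{2} + 46224 \left(-418\right)}{8 \left(-418\right) \left(-432 - 418\right)} + 183780}{668 + 193777} = \frac{\frac{1}{8} \left(- \frac{1}{418}\right) \frac{1}{-850} \left(1 - 73034632 - 94176236 - 19321632\right) + 183780}{194445} = \left(\frac{1}{8} \left(- \frac{1}{418}\right) \left(- \frac{1}{850}\right) \left(1 - 73034632 - 94176236 - 19321632\right) + 183780\right) \frac{1}{194445} = \left(\frac{1}{8} \left(- \frac{1}{418}\right) \left(- \frac{1}{850}\right) \left(-186532499\right) + 183780\right) \frac{1}{194445} = \left(- \frac{186532499}{2842400} + 183780\right) \frac{1}{194445} = \frac{522189739501}{2842400} \cdot \frac{1}{194445} = \frac{522189739501}{552690468000}$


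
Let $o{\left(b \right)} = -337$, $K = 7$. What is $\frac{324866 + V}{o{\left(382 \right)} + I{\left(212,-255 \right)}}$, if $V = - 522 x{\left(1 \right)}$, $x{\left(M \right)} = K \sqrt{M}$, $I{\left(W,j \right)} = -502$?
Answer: $- \frac{321212}{839} \approx -382.85$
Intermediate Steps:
$x{\left(M \right)} = 7 \sqrt{M}$
$V = -3654$ ($V = - 522 \cdot 7 \sqrt{1} = - 522 \cdot 7 \cdot 1 = \left(-522\right) 7 = -3654$)
$\frac{324866 + V}{o{\left(382 \right)} + I{\left(212,-255 \right)}} = \frac{324866 - 3654}{-337 - 502} = \frac{321212}{-839} = 321212 \left(- \frac{1}{839}\right) = - \frac{321212}{839}$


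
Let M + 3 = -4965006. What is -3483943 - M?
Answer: 1481066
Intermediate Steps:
M = -4965009 (M = -3 - 4965006 = -4965009)
-3483943 - M = -3483943 - 1*(-4965009) = -3483943 + 4965009 = 1481066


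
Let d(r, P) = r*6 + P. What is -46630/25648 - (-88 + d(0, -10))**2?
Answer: -123185011/12824 ≈ -9605.8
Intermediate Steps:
d(r, P) = P + 6*r (d(r, P) = 6*r + P = P + 6*r)
-46630/25648 - (-88 + d(0, -10))**2 = -46630/25648 - (-88 + (-10 + 6*0))**2 = -46630*1/25648 - (-88 + (-10 + 0))**2 = -23315/12824 - (-88 - 10)**2 = -23315/12824 - 1*(-98)**2 = -23315/12824 - 1*9604 = -23315/12824 - 9604 = -123185011/12824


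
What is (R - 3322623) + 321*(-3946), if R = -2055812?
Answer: -6645101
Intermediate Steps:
(R - 3322623) + 321*(-3946) = (-2055812 - 3322623) + 321*(-3946) = -5378435 - 1266666 = -6645101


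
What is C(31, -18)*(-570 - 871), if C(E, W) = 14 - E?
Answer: 24497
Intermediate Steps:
C(31, -18)*(-570 - 871) = (14 - 1*31)*(-570 - 871) = (14 - 31)*(-1441) = -17*(-1441) = 24497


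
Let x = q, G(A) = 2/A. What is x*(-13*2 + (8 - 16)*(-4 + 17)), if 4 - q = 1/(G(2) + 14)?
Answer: -1534/3 ≈ -511.33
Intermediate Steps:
q = 59/15 (q = 4 - 1/(2/2 + 14) = 4 - 1/(2*(½) + 14) = 4 - 1/(1 + 14) = 4 - 1/15 = 59/15 ≈ 3.9333)
x = 59/15 ≈ 3.9333
x*(-13*2 + (8 - 16)*(-4 + 17)) = 59*(-13*2 + (8 - 16)*(-4 + 17))/15 = 59*(-26 - 8*13)/15 = 59*(-26 - 104)/15 = (59/15)*(-130) = -1534/3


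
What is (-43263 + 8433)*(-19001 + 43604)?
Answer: -856922490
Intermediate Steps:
(-43263 + 8433)*(-19001 + 43604) = -34830*24603 = -856922490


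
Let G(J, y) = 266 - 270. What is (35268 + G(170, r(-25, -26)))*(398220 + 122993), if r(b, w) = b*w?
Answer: 18380055232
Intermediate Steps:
G(J, y) = -4
(35268 + G(170, r(-25, -26)))*(398220 + 122993) = (35268 - 4)*(398220 + 122993) = 35264*521213 = 18380055232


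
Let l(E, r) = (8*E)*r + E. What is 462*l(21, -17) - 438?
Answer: -1310208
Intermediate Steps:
l(E, r) = E + 8*E*r (l(E, r) = 8*E*r + E = E + 8*E*r)
462*l(21, -17) - 438 = 462*(21*(1 + 8*(-17))) - 438 = 462*(21*(1 - 136)) - 438 = 462*(21*(-135)) - 438 = 462*(-2835) - 438 = -1309770 - 438 = -1310208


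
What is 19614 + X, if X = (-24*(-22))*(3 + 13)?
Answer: 28062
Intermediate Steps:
X = 8448 (X = 528*16 = 8448)
19614 + X = 19614 + 8448 = 28062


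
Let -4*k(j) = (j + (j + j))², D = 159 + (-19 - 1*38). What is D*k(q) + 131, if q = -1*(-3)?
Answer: -3869/2 ≈ -1934.5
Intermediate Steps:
q = 3
D = 102 (D = 159 + (-19 - 38) = 159 - 57 = 102)
k(j) = -9*j²/4 (k(j) = -(j + (j + j))²/4 = -(j + 2*j)²/4 = -9*j²/4)
D*k(q) + 131 = 102*(-9/4*3²) + 131 = 102*(-9/4*9) + 131 = 102*(-81/4) + 131 = -4131/2 + 131 = -3869/2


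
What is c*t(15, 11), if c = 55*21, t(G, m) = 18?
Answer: 20790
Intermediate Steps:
c = 1155
c*t(15, 11) = 1155*18 = 20790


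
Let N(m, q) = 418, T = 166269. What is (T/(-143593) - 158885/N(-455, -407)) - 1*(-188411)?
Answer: 11285897027967/60021874 ≈ 1.8803e+5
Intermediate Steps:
(T/(-143593) - 158885/N(-455, -407)) - 1*(-188411) = (166269/(-143593) - 158885/418) - 1*(-188411) = (166269*(-1/143593) - 158885*1/418) + 188411 = (-166269/143593 - 158885/418) + 188411 = -22884274247/60021874 + 188411 = 11285897027967/60021874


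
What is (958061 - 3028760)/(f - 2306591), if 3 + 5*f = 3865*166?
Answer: 3451165/3630456 ≈ 0.95061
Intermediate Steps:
f = 641587/5 (f = -3/5 + (3865*166)/5 = -3/5 + (1/5)*641590 = -3/5 + 128318 = 641587/5 ≈ 1.2832e+5)
(958061 - 3028760)/(f - 2306591) = (958061 - 3028760)/(641587/5 - 2306591) = -2070699/(-10891368/5) = -2070699*(-5/10891368) = 3451165/3630456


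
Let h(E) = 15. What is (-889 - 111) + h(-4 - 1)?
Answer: -985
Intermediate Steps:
(-889 - 111) + h(-4 - 1) = (-889 - 111) + 15 = -1000 + 15 = -985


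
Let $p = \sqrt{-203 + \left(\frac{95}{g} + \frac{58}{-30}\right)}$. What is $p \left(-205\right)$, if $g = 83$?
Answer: $- \frac{41 i \sqrt{315877665}}{249} \approx - 2926.5 i$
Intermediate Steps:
$p = \frac{i \sqrt{315877665}}{1245}$ ($p = \sqrt{-203 + \left(\frac{95}{83} + \frac{58}{-30}\right)} = \sqrt{-203 + \left(95 \cdot \frac{1}{83} + 58 \left(- \frac{1}{30}\right)\right)} = \sqrt{-203 + \left(\frac{95}{83} - \frac{29}{15}\right)} = \sqrt{-203 - \frac{982}{1245}} = \sqrt{- \frac{253717}{1245}} = \frac{i \sqrt{315877665}}{1245} \approx 14.275 i$)
$p \left(-205\right) = \frac{i \sqrt{315877665}}{1245} \left(-205\right) = - \frac{41 i \sqrt{315877665}}{249}$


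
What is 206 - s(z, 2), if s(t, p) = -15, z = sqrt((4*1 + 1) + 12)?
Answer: 221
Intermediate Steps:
z = sqrt(17) (z = sqrt((4 + 1) + 12) = sqrt(5 + 12) = sqrt(17) ≈ 4.1231)
206 - s(z, 2) = 206 - 1*(-15) = 206 + 15 = 221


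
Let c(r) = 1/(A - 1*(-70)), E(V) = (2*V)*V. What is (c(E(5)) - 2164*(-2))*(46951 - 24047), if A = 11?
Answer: 8029432376/81 ≈ 9.9129e+7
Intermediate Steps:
E(V) = 2*V²
c(r) = 1/81 (c(r) = 1/(11 - 1*(-70)) = 1/(11 + 70) = 1/81)
(c(E(5)) - 2164*(-2))*(46951 - 24047) = (1/81 - 2164*(-2))*(46951 - 24047) = (1/81 + 4328)*22904 = (350569/81)*22904 = 8029432376/81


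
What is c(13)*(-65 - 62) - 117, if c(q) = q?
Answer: -1768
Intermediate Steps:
c(13)*(-65 - 62) - 117 = 13*(-65 - 62) - 117 = 13*(-127) - 117 = -1651 - 117 = -1768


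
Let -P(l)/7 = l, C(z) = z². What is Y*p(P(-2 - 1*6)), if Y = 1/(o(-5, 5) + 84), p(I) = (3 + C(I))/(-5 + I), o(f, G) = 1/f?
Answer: 15695/21369 ≈ 0.73448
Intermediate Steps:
P(l) = -7*l
p(I) = (3 + I²)/(-5 + I)
Y = 5/419 (Y = 1/(1/(-5) + 84) = 1/(-⅕ + 84) = 1/(419/5) = 5/419 ≈ 0.011933)
Y*p(P(-2 - 1*6)) = 5*((3 + (-7*(-2 - 1*6))²)/(-5 - 7*(-2 - 1*6)))/419 = 5*((3 + (-7*(-2 - 6))²)/(-5 - 7*(-2 - 6)))/419 = 5*((3 + (-7*(-8))²)/(-5 - 7*(-8)))/419 = 5*((3 + 56²)/(-5 + 56))/419 = 5*((3 + 3136)/51)/419 = 5*((1/51)*3139)/419 = (5/419)*(3139/51) = 15695/21369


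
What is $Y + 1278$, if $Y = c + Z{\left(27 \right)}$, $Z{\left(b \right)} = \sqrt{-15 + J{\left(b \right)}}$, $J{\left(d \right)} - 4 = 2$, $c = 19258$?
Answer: $20536 + 3 i \approx 20536.0 + 3.0 i$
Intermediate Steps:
$J{\left(d \right)} = 6$ ($J{\left(d \right)} = 4 + 2 = 6$)
$Z{\left(b \right)} = 3 i$ ($Z{\left(b \right)} = \sqrt{-15 + 6} = \sqrt{-9} = 3 i$)
$Y = 19258 + 3 i \approx 19258.0 + 3.0 i$
$Y + 1278 = \left(19258 + 3 i\right) + 1278 = 20536 + 3 i$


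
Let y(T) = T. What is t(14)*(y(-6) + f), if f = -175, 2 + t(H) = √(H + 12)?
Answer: 362 - 181*√26 ≈ -560.92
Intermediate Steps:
t(H) = -2 + √(12 + H) (t(H) = -2 + √(H + 12) = -2 + √(12 + H))
t(14)*(y(-6) + f) = (-2 + √(12 + 14))*(-6 - 175) = (-2 + √26)*(-181) = 362 - 181*√26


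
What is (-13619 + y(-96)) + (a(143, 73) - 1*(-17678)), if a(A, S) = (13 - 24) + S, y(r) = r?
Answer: 4025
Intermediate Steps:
a(A, S) = -11 + S
(-13619 + y(-96)) + (a(143, 73) - 1*(-17678)) = (-13619 - 96) + ((-11 + 73) - 1*(-17678)) = -13715 + (62 + 17678) = -13715 + 17740 = 4025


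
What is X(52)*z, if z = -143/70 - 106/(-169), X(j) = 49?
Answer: -117229/1690 ≈ -69.366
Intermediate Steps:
z = -16747/11830 (z = -143*1/70 - 106*(-1/169) = -143/70 + 106/169 = -16747/11830 ≈ -1.4156)
X(52)*z = 49*(-16747/11830) = -117229/1690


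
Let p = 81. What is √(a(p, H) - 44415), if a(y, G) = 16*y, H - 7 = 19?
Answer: 3*I*√4791 ≈ 207.65*I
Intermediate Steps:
H = 26 (H = 7 + 19 = 26)
√(a(p, H) - 44415) = √(16*81 - 44415) = √(1296 - 44415) = √(-43119) = 3*I*√4791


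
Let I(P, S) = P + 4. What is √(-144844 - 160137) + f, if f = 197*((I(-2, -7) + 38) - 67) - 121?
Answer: -5440 + I*√304981 ≈ -5440.0 + 552.25*I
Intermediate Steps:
I(P, S) = 4 + P
f = -5440 (f = 197*(((4 - 2) + 38) - 67) - 121 = 197*((2 + 38) - 67) - 121 = 197*(40 - 67) - 121 = 197*(-27) - 121 = -5319 - 121 = -5440)
√(-144844 - 160137) + f = √(-144844 - 160137) - 5440 = √(-304981) - 5440 = I*√304981 - 5440 = -5440 + I*√304981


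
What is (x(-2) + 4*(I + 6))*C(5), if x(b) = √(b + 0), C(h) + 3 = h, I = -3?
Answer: 24 + 2*I*√2 ≈ 24.0 + 2.8284*I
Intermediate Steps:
C(h) = -3 + h
x(b) = √b
(x(-2) + 4*(I + 6))*C(5) = (√(-2) + 4*(-3 + 6))*(-3 + 5) = (I*√2 + 4*3)*2 = (I*√2 + 12)*2 = (12 + I*√2)*2 = 24 + 2*I*√2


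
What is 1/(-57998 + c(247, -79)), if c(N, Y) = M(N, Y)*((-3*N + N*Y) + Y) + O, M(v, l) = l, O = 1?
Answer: 1/1548310 ≈ 6.4587e-7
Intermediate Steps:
c(N, Y) = 1 + Y*(Y - 3*N + N*Y) (c(N, Y) = Y*((-3*N + N*Y) + Y) + 1 = Y*(Y - 3*N + N*Y) + 1 = 1 + Y*(Y - 3*N + N*Y))
1/(-57998 + c(247, -79)) = 1/(-57998 + (1 + (-79)**2 + 247*(-79)**2 - 3*247*(-79))) = 1/(-57998 + (1 + 6241 + 247*6241 + 58539)) = 1/(-57998 + (1 + 6241 + 1541527 + 58539)) = 1/(-57998 + 1606308) = 1/1548310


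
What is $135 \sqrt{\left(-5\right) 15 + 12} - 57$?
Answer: $-57 + 405 i \sqrt{7} \approx -57.0 + 1071.5 i$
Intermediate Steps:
$135 \sqrt{\left(-5\right) 15 + 12} - 57 = 135 \sqrt{-75 + 12} - 57 = 135 \sqrt{-63} - 57 = 135 \cdot 3 i \sqrt{7} - 57 = 405 i \sqrt{7} - 57 = -57 + 405 i \sqrt{7}$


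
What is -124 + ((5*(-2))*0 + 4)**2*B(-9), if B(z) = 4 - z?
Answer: 84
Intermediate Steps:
-124 + ((5*(-2))*0 + 4)**2*B(-9) = -124 + ((5*(-2))*0 + 4)**2*(4 - 1*(-9)) = -124 + (-10*0 + 4)**2*(4 + 9) = -124 + (0 + 4)**2*13 = -124 + 4**2*13 = -124 + 16*13 = -124 + 208 = 84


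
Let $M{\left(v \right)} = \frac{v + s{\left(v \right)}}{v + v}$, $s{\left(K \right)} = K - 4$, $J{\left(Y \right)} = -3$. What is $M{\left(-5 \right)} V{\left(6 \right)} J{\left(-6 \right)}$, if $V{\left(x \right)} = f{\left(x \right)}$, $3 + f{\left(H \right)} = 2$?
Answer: $\frac{21}{5} \approx 4.2$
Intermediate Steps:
$f{\left(H \right)} = -1$ ($f{\left(H \right)} = -3 + 2 = -1$)
$s{\left(K \right)} = -4 + K$
$V{\left(x \right)} = -1$
$M{\left(v \right)} = \frac{-4 + 2 v}{2 v}$ ($M{\left(v \right)} = \frac{v + \left(-4 + v\right)}{v + v} = \frac{-4 + 2 v}{2 v}$)
$M{\left(-5 \right)} V{\left(6 \right)} J{\left(-6 \right)} = \frac{-2 - 5}{-5} \left(-1\right) \left(-3\right) = \left(- \frac{1}{5}\right) \left(-7\right) \left(-1\right) \left(-3\right) = \frac{7}{5} \left(-1\right) \left(-3\right) = \left(- \frac{7}{5}\right) \left(-3\right) = \frac{21}{5}$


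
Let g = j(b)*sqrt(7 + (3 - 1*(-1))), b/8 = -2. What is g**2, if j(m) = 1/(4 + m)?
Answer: 11/144 ≈ 0.076389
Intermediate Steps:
b = -16 (b = 8*(-2) = -16)
g = -sqrt(11)/12 (g = sqrt(7 + (3 - 1*(-1)))/(4 - 16) = sqrt(7 + (3 + 1))/(-12) = -sqrt(7 + 4)/12 = -sqrt(11)/12 ≈ -0.27639)
g**2 = (-sqrt(11)/12)**2 = 11/144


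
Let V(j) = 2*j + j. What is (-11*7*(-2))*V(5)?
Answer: 2310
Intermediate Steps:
V(j) = 3*j
(-11*7*(-2))*V(5) = (-11*7*(-2))*(3*5) = -77*(-2)*15 = 154*15 = 2310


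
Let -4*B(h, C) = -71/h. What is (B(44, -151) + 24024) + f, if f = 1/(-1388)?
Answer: 1467218321/61072 ≈ 24024.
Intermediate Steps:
B(h, C) = 71/(4*h) (B(h, C) = -(-71)/(4*h) = 71/(4*h))
f = -1/1388 ≈ -0.00072046
(B(44, -151) + 24024) + f = ((71/4)/44 + 24024) - 1/1388 = ((71/4)*(1/44) + 24024) - 1/1388 = (71/176 + 24024) - 1/1388 = 4228295/176 - 1/1388 = 1467218321/61072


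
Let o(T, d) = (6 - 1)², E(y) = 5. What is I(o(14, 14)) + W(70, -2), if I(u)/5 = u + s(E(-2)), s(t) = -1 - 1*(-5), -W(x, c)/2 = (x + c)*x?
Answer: -9375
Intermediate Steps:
W(x, c) = -2*x*(c + x) (W(x, c) = -2*(x + c)*x = -2*(c + x)*x = -2*x*(c + x))
o(T, d) = 25 (o(T, d) = 5² = 25)
s(t) = 4 (s(t) = -1 + 5 = 4)
I(u) = 20 + 5*u (I(u) = 5*(u + 4) = 5*(4 + u) = 20 + 5*u)
I(o(14, 14)) + W(70, -2) = (20 + 5*25) - 2*70*(-2 + 70) = (20 + 125) - 2*70*68 = 145 - 9520 = -9375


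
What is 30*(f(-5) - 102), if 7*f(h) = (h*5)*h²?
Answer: -40170/7 ≈ -5738.6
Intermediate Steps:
f(h) = 5*h³/7 (f(h) = ((h*5)*h²)/7 = ((5*h)*h²)/7 = (5*h³)/7 = 5*h³/7)
30*(f(-5) - 102) = 30*((5/7)*(-5)³ - 102) = 30*((5/7)*(-125) - 102) = 30*(-625/7 - 102) = 30*(-1339/7) = -40170/7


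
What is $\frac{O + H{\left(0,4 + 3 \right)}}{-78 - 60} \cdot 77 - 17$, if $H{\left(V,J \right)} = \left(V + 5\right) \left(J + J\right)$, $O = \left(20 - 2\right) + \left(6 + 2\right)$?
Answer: $- \frac{1623}{23} \approx -70.565$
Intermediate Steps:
$O = 26$ ($O = 18 + 8 = 26$)
$H{\left(V,J \right)} = 2 J \left(5 + V\right)$ ($H{\left(V,J \right)} = \left(5 + V\right) 2 J = 2 J \left(5 + V\right)$)
$\frac{O + H{\left(0,4 + 3 \right)}}{-78 - 60} \cdot 77 - 17 = \frac{26 + 2 \left(4 + 3\right) \left(5 + 0\right)}{-78 - 60} \cdot 77 - 17 = \frac{26 + 2 \cdot 7 \cdot 5}{-138} \cdot 77 - 17 = \left(26 + 70\right) \left(- \frac{1}{138}\right) 77 - 17 = 96 \left(- \frac{1}{138}\right) 77 - 17 = \left(- \frac{16}{23}\right) 77 - 17 = - \frac{1232}{23} - 17 = - \frac{1623}{23}$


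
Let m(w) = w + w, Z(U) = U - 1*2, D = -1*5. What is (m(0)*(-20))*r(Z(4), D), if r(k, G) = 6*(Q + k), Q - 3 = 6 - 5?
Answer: 0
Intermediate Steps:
D = -5
Z(U) = -2 + U (Z(U) = U - 2 = -2 + U)
Q = 4 (Q = 3 + (6 - 5) = 3 + 1 = 4)
m(w) = 2*w
r(k, G) = 24 + 6*k (r(k, G) = 6*(4 + k) = 24 + 6*k)
(m(0)*(-20))*r(Z(4), D) = ((2*0)*(-20))*(24 + 6*(-2 + 4)) = (0*(-20))*(24 + 6*2) = 0*(24 + 12) = 0*36 = 0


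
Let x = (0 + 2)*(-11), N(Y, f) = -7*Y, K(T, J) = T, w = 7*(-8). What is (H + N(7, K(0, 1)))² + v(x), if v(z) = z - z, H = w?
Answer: 11025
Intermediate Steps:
w = -56
H = -56
x = -22 (x = 2*(-11) = -22)
v(z) = 0
(H + N(7, K(0, 1)))² + v(x) = (-56 - 7*7)² + 0 = (-56 - 49)² + 0 = (-105)² + 0 = 11025 + 0 = 11025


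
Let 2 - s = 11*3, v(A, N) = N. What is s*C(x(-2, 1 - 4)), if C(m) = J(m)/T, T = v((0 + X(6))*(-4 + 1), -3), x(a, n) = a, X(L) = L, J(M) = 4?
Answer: 124/3 ≈ 41.333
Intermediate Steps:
T = -3
s = -31 (s = 2 - 11*3 = 2 - 1*33 = 2 - 33 = -31)
C(m) = -4/3 (C(m) = 4/(-3) = 4*(-1/3) = -4/3)
s*C(x(-2, 1 - 4)) = -31*(-4/3) = 124/3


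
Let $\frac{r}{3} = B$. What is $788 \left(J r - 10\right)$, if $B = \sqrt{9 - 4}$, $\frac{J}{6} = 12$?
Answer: $-7880 + 170208 \sqrt{5} \approx 3.7272 \cdot 10^{5}$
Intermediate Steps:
$J = 72$ ($J = 6 \cdot 12 = 72$)
$B = \sqrt{5} \approx 2.2361$
$r = 3 \sqrt{5} \approx 6.7082$
$788 \left(J r - 10\right) = 788 \left(72 \cdot 3 \sqrt{5} - 10\right) = 788 \left(216 \sqrt{5} - 10\right) = 788 \left(-10 + 216 \sqrt{5}\right) = -7880 + 170208 \sqrt{5}$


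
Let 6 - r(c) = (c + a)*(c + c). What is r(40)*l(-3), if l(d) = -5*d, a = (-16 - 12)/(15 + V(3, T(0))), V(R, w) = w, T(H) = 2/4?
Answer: -1418010/31 ≈ -45742.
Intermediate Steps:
T(H) = ½ (T(H) = 2*(¼) = ½)
a = -56/31 (a = (-16 - 12)/(15 + ½) = -28/31/2 = -28*2/31 = -56/31 ≈ -1.8065)
r(c) = 6 - 2*c*(-56/31 + c) (r(c) = 6 - (c - 56/31)*(c + c) = 6 - (-56/31 + c)*2*c = 6 - 2*c*(-56/31 + c))
r(40)*l(-3) = (6 - 2*40² + (112/31)*40)*(-5*(-3)) = (6 - 2*1600 + 4480/31)*15 = (6 - 3200 + 4480/31)*15 = -94534/31*15 = -1418010/31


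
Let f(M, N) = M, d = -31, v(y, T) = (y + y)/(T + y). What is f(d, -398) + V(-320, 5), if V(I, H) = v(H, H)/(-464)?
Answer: -14385/464 ≈ -31.002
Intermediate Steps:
v(y, T) = 2*y/(T + y) (v(y, T) = (2*y)/(T + y) = 2*y/(T + y))
V(I, H) = -1/464 (V(I, H) = (2*H/(H + H))/(-464) = (2*H/((2*H)))*(-1/464) = (2*H*(1/(2*H)))*(-1/464) = 1*(-1/464) = -1/464)
f(d, -398) + V(-320, 5) = -31 - 1/464 = -14385/464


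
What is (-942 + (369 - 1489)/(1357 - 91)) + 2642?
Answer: 1075540/633 ≈ 1699.1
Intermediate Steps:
(-942 + (369 - 1489)/(1357 - 91)) + 2642 = (-942 - 1120/1266) + 2642 = (-942 - 1120*1/1266) + 2642 = (-942 - 560/633) + 2642 = -596846/633 + 2642 = 1075540/633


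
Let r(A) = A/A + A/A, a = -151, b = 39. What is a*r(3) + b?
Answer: -263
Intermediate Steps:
r(A) = 2 (r(A) = 1 + 1 = 2)
a*r(3) + b = -151*2 + 39 = -302 + 39 = -263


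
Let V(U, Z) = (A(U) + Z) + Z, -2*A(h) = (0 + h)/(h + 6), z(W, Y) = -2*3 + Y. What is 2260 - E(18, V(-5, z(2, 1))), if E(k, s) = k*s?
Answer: 2395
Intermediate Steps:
z(W, Y) = -6 + Y
A(h) = -h/(2*(6 + h)) (A(h) = -(0 + h)/(2*(h + 6)) = -h/(2*(6 + h)))
V(U, Z) = 2*Z - U/(12 + 2*U) (V(U, Z) = (-U/(12 + 2*U) + Z) + Z = (Z - U/(12 + 2*U)) + Z = 2*Z - U/(12 + 2*U))
2260 - E(18, V(-5, z(2, 1))) = 2260 - 18*(-1*(-5) + 4*(-6 + 1)*(6 - 5))/(2*(6 - 5)) = 2260 - 18*(1/2)*(5 + 4*(-5)*1)/1 = 2260 - 18*(1/2)*1*(5 - 20) = 2260 - 18*(1/2)*1*(-15) = 2260 - 18*(-15)/2 = 2260 - 1*(-135) = 2260 + 135 = 2395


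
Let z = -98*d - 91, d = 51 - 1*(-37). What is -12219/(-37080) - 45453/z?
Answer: 7963937/1436232 ≈ 5.5450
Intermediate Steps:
d = 88 (d = 51 + 37 = 88)
z = -8715 (z = -98*88 - 91 = -8624 - 91 = -8715)
-12219/(-37080) - 45453/z = -12219/(-37080) - 45453/(-8715) = -12219*(-1/37080) - 45453*(-1/8715) = 4073/12360 + 15151/2905 = 7963937/1436232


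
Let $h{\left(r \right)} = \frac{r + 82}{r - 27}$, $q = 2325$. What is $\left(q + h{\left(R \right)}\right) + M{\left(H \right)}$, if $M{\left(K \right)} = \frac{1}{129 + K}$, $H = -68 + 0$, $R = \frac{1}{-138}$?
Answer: $\frac{527895287}{227347} \approx 2322.0$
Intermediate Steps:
$R = - \frac{1}{138} \approx -0.0072464$
$H = -68$
$h{\left(r \right)} = \frac{82 + r}{-27 + r}$
$\left(q + h{\left(R \right)}\right) + M{\left(H \right)} = \left(2325 + \frac{82 - \frac{1}{138}}{-27 - \frac{1}{138}}\right) + \frac{1}{129 - 68} = \left(2325 + \frac{1}{- \frac{3727}{138}} \cdot \frac{11315}{138}\right) + \frac{1}{61} = \left(2325 - \frac{11315}{3727}\right) + \frac{1}{61} = \frac{8653960}{3727} + \frac{1}{61} = \frac{527895287}{227347}$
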